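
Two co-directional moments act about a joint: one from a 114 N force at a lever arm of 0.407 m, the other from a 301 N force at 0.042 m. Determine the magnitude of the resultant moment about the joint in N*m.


M = F1 * d1 + F2 * d2
M = 114 * 0.407 + 301 * 0.042
M = 46.3980 + 12.6420
M = 59.0400


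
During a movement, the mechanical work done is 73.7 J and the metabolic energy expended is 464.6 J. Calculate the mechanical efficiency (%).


eta = (W_mech / E_meta) * 100
eta = (73.7 / 464.6) * 100
ratio = 0.1586
eta = 15.8631


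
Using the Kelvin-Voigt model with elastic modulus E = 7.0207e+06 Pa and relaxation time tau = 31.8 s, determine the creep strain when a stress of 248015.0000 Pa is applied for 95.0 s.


epsilon(t) = (sigma/E) * (1 - exp(-t/tau))
sigma/E = 248015.0000 / 7.0207e+06 = 0.0353
exp(-t/tau) = exp(-95.0 / 31.8) = 0.0504
epsilon = 0.0353 * (1 - 0.0504)
epsilon = 0.0335


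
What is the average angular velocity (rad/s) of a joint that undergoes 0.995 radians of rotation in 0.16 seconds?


omega = delta_theta / delta_t
omega = 0.995 / 0.16
omega = 6.2188


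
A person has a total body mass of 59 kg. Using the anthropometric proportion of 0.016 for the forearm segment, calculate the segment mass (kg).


m_segment = body_mass * fraction
m_segment = 59 * 0.016
m_segment = 0.9440


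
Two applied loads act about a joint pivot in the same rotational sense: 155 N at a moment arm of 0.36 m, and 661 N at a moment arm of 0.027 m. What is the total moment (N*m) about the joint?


M = F1 * d1 + F2 * d2
M = 155 * 0.36 + 661 * 0.027
M = 55.8000 + 17.8470
M = 73.6470


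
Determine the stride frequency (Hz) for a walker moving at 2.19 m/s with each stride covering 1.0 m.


f = v / stride_length
f = 2.19 / 1.0
f = 2.1900


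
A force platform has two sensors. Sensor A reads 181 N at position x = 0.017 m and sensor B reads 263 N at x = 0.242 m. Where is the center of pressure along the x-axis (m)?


COP_x = (F1*x1 + F2*x2) / (F1 + F2)
COP_x = (181*0.017 + 263*0.242) / (181 + 263)
Numerator = 66.7230
Denominator = 444
COP_x = 0.1503


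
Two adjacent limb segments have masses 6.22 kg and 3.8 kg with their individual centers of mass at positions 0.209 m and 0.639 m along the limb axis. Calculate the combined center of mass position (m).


COM = (m1*x1 + m2*x2) / (m1 + m2)
COM = (6.22*0.209 + 3.8*0.639) / (6.22 + 3.8)
Numerator = 3.7282
Denominator = 10.0200
COM = 0.3721


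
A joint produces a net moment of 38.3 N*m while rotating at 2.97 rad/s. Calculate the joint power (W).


P = M * omega
P = 38.3 * 2.97
P = 113.7510


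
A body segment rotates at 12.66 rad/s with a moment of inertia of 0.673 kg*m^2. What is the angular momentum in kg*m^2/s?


L = I * omega
L = 0.673 * 12.66
L = 8.5202


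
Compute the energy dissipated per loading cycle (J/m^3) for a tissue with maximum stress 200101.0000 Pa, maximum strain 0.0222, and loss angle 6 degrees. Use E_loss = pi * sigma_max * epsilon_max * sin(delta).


E_loss = pi * sigma_max * epsilon_max * sin(delta)
delta = 6 deg = 0.1047 rad
sin(delta) = 0.1045
E_loss = pi * 200101.0000 * 0.0222 * 0.1045
E_loss = 1458.7695


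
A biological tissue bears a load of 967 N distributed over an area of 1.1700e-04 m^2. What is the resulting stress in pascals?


stress = F / A
stress = 967 / 1.1700e-04
stress = 8.2650e+06


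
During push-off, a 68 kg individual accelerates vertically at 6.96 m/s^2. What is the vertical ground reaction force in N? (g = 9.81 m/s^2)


GRF = m * (g + a)
GRF = 68 * (9.81 + 6.96)
GRF = 68 * 16.7700
GRF = 1140.3600


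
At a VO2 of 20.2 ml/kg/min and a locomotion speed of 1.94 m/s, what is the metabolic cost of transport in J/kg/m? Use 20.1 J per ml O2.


Power per kg = VO2 * 20.1 / 60
Power per kg = 20.2 * 20.1 / 60 = 6.7670 W/kg
Cost = power_per_kg / speed
Cost = 6.7670 / 1.94
Cost = 3.4881


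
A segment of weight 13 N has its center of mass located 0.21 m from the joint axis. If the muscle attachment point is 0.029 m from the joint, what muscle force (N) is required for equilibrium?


F_muscle = W * d_load / d_muscle
F_muscle = 13 * 0.21 / 0.029
Numerator = 2.7300
F_muscle = 94.1379


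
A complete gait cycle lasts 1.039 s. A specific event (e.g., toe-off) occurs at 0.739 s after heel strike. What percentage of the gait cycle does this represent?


pct = (event_time / cycle_time) * 100
pct = (0.739 / 1.039) * 100
ratio = 0.7113
pct = 71.1261


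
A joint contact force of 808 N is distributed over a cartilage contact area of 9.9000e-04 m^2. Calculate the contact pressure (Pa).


P = F / A
P = 808 / 9.9000e-04
P = 816161.6162


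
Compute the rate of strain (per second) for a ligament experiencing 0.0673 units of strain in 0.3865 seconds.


strain_rate = delta_strain / delta_t
strain_rate = 0.0673 / 0.3865
strain_rate = 0.1741


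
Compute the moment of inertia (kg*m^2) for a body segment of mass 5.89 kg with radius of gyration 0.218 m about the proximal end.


I = m * k^2
I = 5.89 * 0.218^2
k^2 = 0.0475
I = 0.2799


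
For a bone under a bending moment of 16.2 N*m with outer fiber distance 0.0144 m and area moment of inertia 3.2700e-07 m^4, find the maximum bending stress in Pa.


sigma = M * c / I
sigma = 16.2 * 0.0144 / 3.2700e-07
M * c = 0.2333
sigma = 713394.4954


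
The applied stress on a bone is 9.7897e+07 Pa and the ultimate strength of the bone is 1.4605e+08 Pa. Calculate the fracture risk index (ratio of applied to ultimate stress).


FRI = applied / ultimate
FRI = 9.7897e+07 / 1.4605e+08
FRI = 0.6703


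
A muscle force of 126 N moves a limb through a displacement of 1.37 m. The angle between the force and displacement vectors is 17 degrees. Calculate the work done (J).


W = F * d * cos(theta)
theta = 17 deg = 0.2967 rad
cos(theta) = 0.9563
W = 126 * 1.37 * 0.9563
W = 165.0773


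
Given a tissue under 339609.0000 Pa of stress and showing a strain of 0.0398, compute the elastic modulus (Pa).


E = stress / strain
E = 339609.0000 / 0.0398
E = 8.5329e+06


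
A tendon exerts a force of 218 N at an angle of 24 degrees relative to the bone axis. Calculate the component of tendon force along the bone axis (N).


F_eff = F_tendon * cos(theta)
theta = 24 deg = 0.4189 rad
cos(theta) = 0.9135
F_eff = 218 * 0.9135
F_eff = 199.1529


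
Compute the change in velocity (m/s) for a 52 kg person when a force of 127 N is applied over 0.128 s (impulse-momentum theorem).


J = F * dt = 127 * 0.128 = 16.2560 N*s
delta_v = J / m
delta_v = 16.2560 / 52
delta_v = 0.3126


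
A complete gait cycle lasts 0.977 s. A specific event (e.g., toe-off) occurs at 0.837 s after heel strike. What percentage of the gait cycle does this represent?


pct = (event_time / cycle_time) * 100
pct = (0.837 / 0.977) * 100
ratio = 0.8567
pct = 85.6704


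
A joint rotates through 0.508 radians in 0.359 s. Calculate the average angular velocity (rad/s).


omega = delta_theta / delta_t
omega = 0.508 / 0.359
omega = 1.4150


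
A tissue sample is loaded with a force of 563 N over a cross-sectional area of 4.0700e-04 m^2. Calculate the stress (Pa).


stress = F / A
stress = 563 / 4.0700e-04
stress = 1.3833e+06


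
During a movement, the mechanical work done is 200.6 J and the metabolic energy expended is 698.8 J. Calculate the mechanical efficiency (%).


eta = (W_mech / E_meta) * 100
eta = (200.6 / 698.8) * 100
ratio = 0.2871
eta = 28.7064


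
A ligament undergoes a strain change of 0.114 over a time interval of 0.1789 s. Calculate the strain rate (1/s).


strain_rate = delta_strain / delta_t
strain_rate = 0.114 / 0.1789
strain_rate = 0.6372


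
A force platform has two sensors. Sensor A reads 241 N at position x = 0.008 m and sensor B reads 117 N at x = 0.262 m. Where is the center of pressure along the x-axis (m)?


COP_x = (F1*x1 + F2*x2) / (F1 + F2)
COP_x = (241*0.008 + 117*0.262) / (241 + 117)
Numerator = 32.5820
Denominator = 358
COP_x = 0.0910


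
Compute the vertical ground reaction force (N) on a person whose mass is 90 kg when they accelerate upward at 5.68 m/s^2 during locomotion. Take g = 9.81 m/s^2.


GRF = m * (g + a)
GRF = 90 * (9.81 + 5.68)
GRF = 90 * 15.4900
GRF = 1394.1000


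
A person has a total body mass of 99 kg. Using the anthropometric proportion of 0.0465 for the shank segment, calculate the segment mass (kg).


m_segment = body_mass * fraction
m_segment = 99 * 0.0465
m_segment = 4.6035


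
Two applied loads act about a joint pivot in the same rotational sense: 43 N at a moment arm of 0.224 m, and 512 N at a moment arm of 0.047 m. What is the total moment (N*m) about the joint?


M = F1 * d1 + F2 * d2
M = 43 * 0.224 + 512 * 0.047
M = 9.6320 + 24.0640
M = 33.6960


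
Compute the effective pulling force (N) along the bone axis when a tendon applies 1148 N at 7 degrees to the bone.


F_eff = F_tendon * cos(theta)
theta = 7 deg = 0.1222 rad
cos(theta) = 0.9925
F_eff = 1148 * 0.9925
F_eff = 1139.4430


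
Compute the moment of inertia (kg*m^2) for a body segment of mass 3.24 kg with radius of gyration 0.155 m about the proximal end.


I = m * k^2
I = 3.24 * 0.155^2
k^2 = 0.0240
I = 0.0778


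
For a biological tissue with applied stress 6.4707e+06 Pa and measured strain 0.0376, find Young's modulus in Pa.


E = stress / strain
E = 6.4707e+06 / 0.0376
E = 1.7209e+08


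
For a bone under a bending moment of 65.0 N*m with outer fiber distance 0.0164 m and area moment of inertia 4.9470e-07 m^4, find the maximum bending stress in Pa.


sigma = M * c / I
sigma = 65.0 * 0.0164 / 4.9470e-07
M * c = 1.0660
sigma = 2.1548e+06


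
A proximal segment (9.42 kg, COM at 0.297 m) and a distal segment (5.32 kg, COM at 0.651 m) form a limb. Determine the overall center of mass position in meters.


COM = (m1*x1 + m2*x2) / (m1 + m2)
COM = (9.42*0.297 + 5.32*0.651) / (9.42 + 5.32)
Numerator = 6.2611
Denominator = 14.7400
COM = 0.4248


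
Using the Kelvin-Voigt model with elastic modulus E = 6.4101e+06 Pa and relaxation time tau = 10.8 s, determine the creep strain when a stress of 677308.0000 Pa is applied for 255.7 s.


epsilon(t) = (sigma/E) * (1 - exp(-t/tau))
sigma/E = 677308.0000 / 6.4101e+06 = 0.1057
exp(-t/tau) = exp(-255.7 / 10.8) = 5.2201e-11
epsilon = 0.1057 * (1 - 5.2201e-11)
epsilon = 0.1057


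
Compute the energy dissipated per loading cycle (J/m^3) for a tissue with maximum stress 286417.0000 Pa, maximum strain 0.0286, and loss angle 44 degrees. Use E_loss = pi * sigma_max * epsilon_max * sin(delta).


E_loss = pi * sigma_max * epsilon_max * sin(delta)
delta = 44 deg = 0.7679 rad
sin(delta) = 0.6947
E_loss = pi * 286417.0000 * 0.0286 * 0.6947
E_loss = 17876.6431


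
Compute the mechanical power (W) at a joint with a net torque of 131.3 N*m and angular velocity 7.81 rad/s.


P = M * omega
P = 131.3 * 7.81
P = 1025.4530


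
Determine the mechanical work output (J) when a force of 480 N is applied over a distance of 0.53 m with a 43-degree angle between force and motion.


W = F * d * cos(theta)
theta = 43 deg = 0.7505 rad
cos(theta) = 0.7314
W = 480 * 0.53 * 0.7314
W = 186.0564


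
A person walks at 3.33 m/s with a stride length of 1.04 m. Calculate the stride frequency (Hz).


f = v / stride_length
f = 3.33 / 1.04
f = 3.2019


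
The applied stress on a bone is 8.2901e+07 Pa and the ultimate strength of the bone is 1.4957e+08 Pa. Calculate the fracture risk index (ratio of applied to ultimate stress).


FRI = applied / ultimate
FRI = 8.2901e+07 / 1.4957e+08
FRI = 0.5543


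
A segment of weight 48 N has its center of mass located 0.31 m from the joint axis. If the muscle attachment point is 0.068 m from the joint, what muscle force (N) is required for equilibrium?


F_muscle = W * d_load / d_muscle
F_muscle = 48 * 0.31 / 0.068
Numerator = 14.8800
F_muscle = 218.8235


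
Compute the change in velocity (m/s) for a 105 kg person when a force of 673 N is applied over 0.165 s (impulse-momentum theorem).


J = F * dt = 673 * 0.165 = 111.0450 N*s
delta_v = J / m
delta_v = 111.0450 / 105
delta_v = 1.0576


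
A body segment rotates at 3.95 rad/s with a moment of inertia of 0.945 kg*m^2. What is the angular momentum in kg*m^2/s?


L = I * omega
L = 0.945 * 3.95
L = 3.7327


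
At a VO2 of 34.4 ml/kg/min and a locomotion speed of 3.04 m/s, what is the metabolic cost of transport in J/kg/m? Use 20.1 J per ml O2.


Power per kg = VO2 * 20.1 / 60
Power per kg = 34.4 * 20.1 / 60 = 11.5240 W/kg
Cost = power_per_kg / speed
Cost = 11.5240 / 3.04
Cost = 3.7908


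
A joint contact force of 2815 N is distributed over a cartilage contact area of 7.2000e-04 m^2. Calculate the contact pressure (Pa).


P = F / A
P = 2815 / 7.2000e-04
P = 3.9097e+06


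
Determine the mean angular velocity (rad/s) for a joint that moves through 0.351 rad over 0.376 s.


omega = delta_theta / delta_t
omega = 0.351 / 0.376
omega = 0.9335


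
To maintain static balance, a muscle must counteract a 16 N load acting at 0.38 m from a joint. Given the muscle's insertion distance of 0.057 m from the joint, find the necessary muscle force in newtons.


F_muscle = W * d_load / d_muscle
F_muscle = 16 * 0.38 / 0.057
Numerator = 6.0800
F_muscle = 106.6667


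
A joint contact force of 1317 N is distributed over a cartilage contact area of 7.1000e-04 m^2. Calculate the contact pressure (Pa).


P = F / A
P = 1317 / 7.1000e-04
P = 1.8549e+06


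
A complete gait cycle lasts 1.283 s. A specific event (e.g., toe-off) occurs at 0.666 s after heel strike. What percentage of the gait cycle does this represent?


pct = (event_time / cycle_time) * 100
pct = (0.666 / 1.283) * 100
ratio = 0.5191
pct = 51.9096


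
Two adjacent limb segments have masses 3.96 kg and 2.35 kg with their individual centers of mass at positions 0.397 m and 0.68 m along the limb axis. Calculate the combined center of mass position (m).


COM = (m1*x1 + m2*x2) / (m1 + m2)
COM = (3.96*0.397 + 2.35*0.68) / (3.96 + 2.35)
Numerator = 3.1701
Denominator = 6.3100
COM = 0.5024


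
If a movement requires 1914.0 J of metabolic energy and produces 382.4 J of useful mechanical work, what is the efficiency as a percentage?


eta = (W_mech / E_meta) * 100
eta = (382.4 / 1914.0) * 100
ratio = 0.1998
eta = 19.9791


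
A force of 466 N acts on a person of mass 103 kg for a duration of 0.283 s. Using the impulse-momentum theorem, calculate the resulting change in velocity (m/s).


J = F * dt = 466 * 0.283 = 131.8780 N*s
delta_v = J / m
delta_v = 131.8780 / 103
delta_v = 1.2804


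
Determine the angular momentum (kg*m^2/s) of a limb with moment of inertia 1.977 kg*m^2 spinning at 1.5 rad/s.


L = I * omega
L = 1.977 * 1.5
L = 2.9655


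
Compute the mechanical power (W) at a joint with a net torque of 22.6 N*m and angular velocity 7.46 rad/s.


P = M * omega
P = 22.6 * 7.46
P = 168.5960


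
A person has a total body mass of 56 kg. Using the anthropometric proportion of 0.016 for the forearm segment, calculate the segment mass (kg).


m_segment = body_mass * fraction
m_segment = 56 * 0.016
m_segment = 0.8960


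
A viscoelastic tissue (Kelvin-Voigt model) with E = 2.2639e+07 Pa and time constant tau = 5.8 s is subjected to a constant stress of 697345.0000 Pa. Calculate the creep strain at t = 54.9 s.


epsilon(t) = (sigma/E) * (1 - exp(-t/tau))
sigma/E = 697345.0000 / 2.2639e+07 = 0.0308
exp(-t/tau) = exp(-54.9 / 5.8) = 7.7478e-05
epsilon = 0.0308 * (1 - 7.7478e-05)
epsilon = 0.0308


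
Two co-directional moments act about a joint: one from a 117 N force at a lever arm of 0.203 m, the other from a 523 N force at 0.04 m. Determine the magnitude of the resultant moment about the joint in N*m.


M = F1 * d1 + F2 * d2
M = 117 * 0.203 + 523 * 0.04
M = 23.7510 + 20.9200
M = 44.6710


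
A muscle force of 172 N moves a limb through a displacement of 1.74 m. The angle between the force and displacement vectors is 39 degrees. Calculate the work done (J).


W = F * d * cos(theta)
theta = 39 deg = 0.6807 rad
cos(theta) = 0.7771
W = 172 * 1.74 * 0.7771
W = 232.5842


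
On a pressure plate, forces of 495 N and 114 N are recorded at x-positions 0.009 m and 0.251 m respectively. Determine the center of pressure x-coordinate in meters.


COP_x = (F1*x1 + F2*x2) / (F1 + F2)
COP_x = (495*0.009 + 114*0.251) / (495 + 114)
Numerator = 33.0690
Denominator = 609
COP_x = 0.0543


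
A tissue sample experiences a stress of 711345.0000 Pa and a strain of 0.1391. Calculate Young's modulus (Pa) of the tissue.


E = stress / strain
E = 711345.0000 / 0.1391
E = 5.1139e+06


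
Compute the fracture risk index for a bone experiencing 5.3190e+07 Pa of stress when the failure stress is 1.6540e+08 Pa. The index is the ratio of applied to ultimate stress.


FRI = applied / ultimate
FRI = 5.3190e+07 / 1.6540e+08
FRI = 0.3216


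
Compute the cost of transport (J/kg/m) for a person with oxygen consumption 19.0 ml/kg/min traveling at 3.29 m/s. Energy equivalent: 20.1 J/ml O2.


Power per kg = VO2 * 20.1 / 60
Power per kg = 19.0 * 20.1 / 60 = 6.3650 W/kg
Cost = power_per_kg / speed
Cost = 6.3650 / 3.29
Cost = 1.9347


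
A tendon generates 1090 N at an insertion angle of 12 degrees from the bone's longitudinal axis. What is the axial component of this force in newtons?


F_eff = F_tendon * cos(theta)
theta = 12 deg = 0.2094 rad
cos(theta) = 0.9781
F_eff = 1090 * 0.9781
F_eff = 1066.1809


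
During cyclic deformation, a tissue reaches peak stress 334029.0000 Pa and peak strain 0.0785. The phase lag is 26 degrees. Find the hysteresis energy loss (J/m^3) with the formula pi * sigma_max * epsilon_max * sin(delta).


E_loss = pi * sigma_max * epsilon_max * sin(delta)
delta = 26 deg = 0.4538 rad
sin(delta) = 0.4384
E_loss = pi * 334029.0000 * 0.0785 * 0.4384
E_loss = 36111.5113


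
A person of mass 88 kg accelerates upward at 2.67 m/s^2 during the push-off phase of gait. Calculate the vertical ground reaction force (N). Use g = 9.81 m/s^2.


GRF = m * (g + a)
GRF = 88 * (9.81 + 2.67)
GRF = 88 * 12.4800
GRF = 1098.2400


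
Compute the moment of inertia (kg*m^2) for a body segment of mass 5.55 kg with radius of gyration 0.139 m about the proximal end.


I = m * k^2
I = 5.55 * 0.139^2
k^2 = 0.0193
I = 0.1072


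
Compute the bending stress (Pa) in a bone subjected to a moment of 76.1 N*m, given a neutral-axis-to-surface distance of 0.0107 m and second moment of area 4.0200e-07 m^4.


sigma = M * c / I
sigma = 76.1 * 0.0107 / 4.0200e-07
M * c = 0.8143
sigma = 2.0255e+06


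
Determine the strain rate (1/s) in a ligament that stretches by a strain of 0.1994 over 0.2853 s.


strain_rate = delta_strain / delta_t
strain_rate = 0.1994 / 0.2853
strain_rate = 0.6989


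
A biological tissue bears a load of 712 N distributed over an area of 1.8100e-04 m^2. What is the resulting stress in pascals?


stress = F / A
stress = 712 / 1.8100e-04
stress = 3.9337e+06


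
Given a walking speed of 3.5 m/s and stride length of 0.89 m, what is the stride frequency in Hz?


f = v / stride_length
f = 3.5 / 0.89
f = 3.9326


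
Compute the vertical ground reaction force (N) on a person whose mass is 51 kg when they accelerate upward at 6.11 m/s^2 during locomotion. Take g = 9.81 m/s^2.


GRF = m * (g + a)
GRF = 51 * (9.81 + 6.11)
GRF = 51 * 15.9200
GRF = 811.9200


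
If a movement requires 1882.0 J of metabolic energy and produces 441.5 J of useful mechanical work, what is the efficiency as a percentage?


eta = (W_mech / E_meta) * 100
eta = (441.5 / 1882.0) * 100
ratio = 0.2346
eta = 23.4591


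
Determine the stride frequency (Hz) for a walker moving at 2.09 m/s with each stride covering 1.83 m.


f = v / stride_length
f = 2.09 / 1.83
f = 1.1421


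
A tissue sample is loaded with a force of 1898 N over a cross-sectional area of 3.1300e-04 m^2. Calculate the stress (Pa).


stress = F / A
stress = 1898 / 3.1300e-04
stress = 6.0639e+06


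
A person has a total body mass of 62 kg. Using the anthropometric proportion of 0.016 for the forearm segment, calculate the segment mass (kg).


m_segment = body_mass * fraction
m_segment = 62 * 0.016
m_segment = 0.9920


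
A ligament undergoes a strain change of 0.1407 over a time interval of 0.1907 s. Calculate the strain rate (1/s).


strain_rate = delta_strain / delta_t
strain_rate = 0.1407 / 0.1907
strain_rate = 0.7378


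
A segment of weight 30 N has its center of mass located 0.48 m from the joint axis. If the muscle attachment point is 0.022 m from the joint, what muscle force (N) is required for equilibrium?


F_muscle = W * d_load / d_muscle
F_muscle = 30 * 0.48 / 0.022
Numerator = 14.4000
F_muscle = 654.5455


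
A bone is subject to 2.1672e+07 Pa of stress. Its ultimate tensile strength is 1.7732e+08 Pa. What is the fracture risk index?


FRI = applied / ultimate
FRI = 2.1672e+07 / 1.7732e+08
FRI = 0.1222


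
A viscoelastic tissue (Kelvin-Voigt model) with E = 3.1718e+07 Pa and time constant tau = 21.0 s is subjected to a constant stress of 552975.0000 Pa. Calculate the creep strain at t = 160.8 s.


epsilon(t) = (sigma/E) * (1 - exp(-t/tau))
sigma/E = 552975.0000 / 3.1718e+07 = 0.0174
exp(-t/tau) = exp(-160.8 / 21.0) = 4.7266e-04
epsilon = 0.0174 * (1 - 4.7266e-04)
epsilon = 0.0174


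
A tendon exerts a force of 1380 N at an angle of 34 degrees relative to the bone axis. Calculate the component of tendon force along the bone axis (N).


F_eff = F_tendon * cos(theta)
theta = 34 deg = 0.5934 rad
cos(theta) = 0.8290
F_eff = 1380 * 0.8290
F_eff = 1144.0719


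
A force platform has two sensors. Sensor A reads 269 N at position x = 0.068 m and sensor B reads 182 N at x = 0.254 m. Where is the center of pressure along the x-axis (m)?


COP_x = (F1*x1 + F2*x2) / (F1 + F2)
COP_x = (269*0.068 + 182*0.254) / (269 + 182)
Numerator = 64.5200
Denominator = 451
COP_x = 0.1431


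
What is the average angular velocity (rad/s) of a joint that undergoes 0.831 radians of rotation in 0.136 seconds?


omega = delta_theta / delta_t
omega = 0.831 / 0.136
omega = 6.1103


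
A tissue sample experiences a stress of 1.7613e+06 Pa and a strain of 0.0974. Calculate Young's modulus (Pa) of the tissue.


E = stress / strain
E = 1.7613e+06 / 0.0974
E = 1.8083e+07


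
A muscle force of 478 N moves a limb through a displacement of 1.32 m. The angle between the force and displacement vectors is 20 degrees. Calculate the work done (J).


W = F * d * cos(theta)
theta = 20 deg = 0.3491 rad
cos(theta) = 0.9397
W = 478 * 1.32 * 0.9397
W = 592.9085


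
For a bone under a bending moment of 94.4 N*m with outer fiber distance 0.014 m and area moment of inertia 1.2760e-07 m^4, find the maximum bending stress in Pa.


sigma = M * c / I
sigma = 94.4 * 0.014 / 1.2760e-07
M * c = 1.3216
sigma = 1.0357e+07


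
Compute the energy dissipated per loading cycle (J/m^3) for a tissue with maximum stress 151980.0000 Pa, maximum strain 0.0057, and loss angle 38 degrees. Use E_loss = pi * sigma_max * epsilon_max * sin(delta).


E_loss = pi * sigma_max * epsilon_max * sin(delta)
delta = 38 deg = 0.6632 rad
sin(delta) = 0.6157
E_loss = pi * 151980.0000 * 0.0057 * 0.6157
E_loss = 1675.5336


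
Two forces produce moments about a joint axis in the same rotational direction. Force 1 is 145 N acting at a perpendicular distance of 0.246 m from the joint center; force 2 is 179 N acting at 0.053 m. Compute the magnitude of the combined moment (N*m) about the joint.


M = F1 * d1 + F2 * d2
M = 145 * 0.246 + 179 * 0.053
M = 35.6700 + 9.4870
M = 45.1570


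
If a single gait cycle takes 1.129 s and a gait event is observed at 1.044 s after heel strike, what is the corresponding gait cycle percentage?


pct = (event_time / cycle_time) * 100
pct = (1.044 / 1.129) * 100
ratio = 0.9247
pct = 92.4712


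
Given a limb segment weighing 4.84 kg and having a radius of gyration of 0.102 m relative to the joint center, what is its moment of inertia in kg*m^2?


I = m * k^2
I = 4.84 * 0.102^2
k^2 = 0.0104
I = 0.0504


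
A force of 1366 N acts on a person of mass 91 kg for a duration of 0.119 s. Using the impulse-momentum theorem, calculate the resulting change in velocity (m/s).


J = F * dt = 1366 * 0.119 = 162.5540 N*s
delta_v = J / m
delta_v = 162.5540 / 91
delta_v = 1.7863


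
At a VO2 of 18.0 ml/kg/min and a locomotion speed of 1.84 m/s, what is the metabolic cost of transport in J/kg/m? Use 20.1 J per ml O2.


Power per kg = VO2 * 20.1 / 60
Power per kg = 18.0 * 20.1 / 60 = 6.0300 W/kg
Cost = power_per_kg / speed
Cost = 6.0300 / 1.84
Cost = 3.2772


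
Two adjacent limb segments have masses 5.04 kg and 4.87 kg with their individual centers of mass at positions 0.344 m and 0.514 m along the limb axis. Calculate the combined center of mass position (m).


COM = (m1*x1 + m2*x2) / (m1 + m2)
COM = (5.04*0.344 + 4.87*0.514) / (5.04 + 4.87)
Numerator = 4.2369
Denominator = 9.9100
COM = 0.4275


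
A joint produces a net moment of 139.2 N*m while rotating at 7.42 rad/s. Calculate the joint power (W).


P = M * omega
P = 139.2 * 7.42
P = 1032.8640


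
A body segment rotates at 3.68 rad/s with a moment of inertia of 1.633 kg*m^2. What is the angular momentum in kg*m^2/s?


L = I * omega
L = 1.633 * 3.68
L = 6.0094


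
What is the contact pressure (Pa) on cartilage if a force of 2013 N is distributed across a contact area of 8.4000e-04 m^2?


P = F / A
P = 2013 / 8.4000e-04
P = 2.3964e+06


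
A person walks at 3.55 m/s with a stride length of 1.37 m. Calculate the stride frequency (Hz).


f = v / stride_length
f = 3.55 / 1.37
f = 2.5912


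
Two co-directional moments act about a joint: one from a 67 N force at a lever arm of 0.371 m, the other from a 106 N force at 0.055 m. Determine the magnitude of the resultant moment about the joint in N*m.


M = F1 * d1 + F2 * d2
M = 67 * 0.371 + 106 * 0.055
M = 24.8570 + 5.8300
M = 30.6870


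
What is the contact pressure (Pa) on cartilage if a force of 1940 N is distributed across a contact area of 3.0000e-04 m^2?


P = F / A
P = 1940 / 3.0000e-04
P = 6.4667e+06


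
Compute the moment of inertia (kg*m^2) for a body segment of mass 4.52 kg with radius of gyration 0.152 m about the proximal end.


I = m * k^2
I = 4.52 * 0.152^2
k^2 = 0.0231
I = 0.1044


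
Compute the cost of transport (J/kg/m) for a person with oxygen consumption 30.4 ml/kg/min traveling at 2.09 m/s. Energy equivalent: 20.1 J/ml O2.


Power per kg = VO2 * 20.1 / 60
Power per kg = 30.4 * 20.1 / 60 = 10.1840 W/kg
Cost = power_per_kg / speed
Cost = 10.1840 / 2.09
Cost = 4.8727


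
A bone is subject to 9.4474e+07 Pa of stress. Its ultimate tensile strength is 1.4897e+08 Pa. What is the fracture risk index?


FRI = applied / ultimate
FRI = 9.4474e+07 / 1.4897e+08
FRI = 0.6342


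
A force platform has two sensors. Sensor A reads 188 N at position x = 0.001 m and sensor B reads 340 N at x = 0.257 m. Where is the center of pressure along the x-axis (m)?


COP_x = (F1*x1 + F2*x2) / (F1 + F2)
COP_x = (188*0.001 + 340*0.257) / (188 + 340)
Numerator = 87.5680
Denominator = 528
COP_x = 0.1658


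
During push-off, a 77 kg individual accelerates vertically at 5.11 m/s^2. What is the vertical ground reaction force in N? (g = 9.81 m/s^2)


GRF = m * (g + a)
GRF = 77 * (9.81 + 5.11)
GRF = 77 * 14.9200
GRF = 1148.8400


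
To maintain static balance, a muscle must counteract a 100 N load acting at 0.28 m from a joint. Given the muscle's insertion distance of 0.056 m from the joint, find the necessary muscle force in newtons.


F_muscle = W * d_load / d_muscle
F_muscle = 100 * 0.28 / 0.056
Numerator = 28.0000
F_muscle = 500.0000


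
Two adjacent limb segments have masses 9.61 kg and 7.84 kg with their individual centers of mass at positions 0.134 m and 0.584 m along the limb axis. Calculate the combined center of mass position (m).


COM = (m1*x1 + m2*x2) / (m1 + m2)
COM = (9.61*0.134 + 7.84*0.584) / (9.61 + 7.84)
Numerator = 5.8663
Denominator = 17.4500
COM = 0.3362


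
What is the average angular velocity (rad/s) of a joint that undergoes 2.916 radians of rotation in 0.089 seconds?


omega = delta_theta / delta_t
omega = 2.916 / 0.089
omega = 32.7640


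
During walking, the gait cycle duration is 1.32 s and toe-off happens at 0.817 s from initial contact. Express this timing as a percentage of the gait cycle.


pct = (event_time / cycle_time) * 100
pct = (0.817 / 1.32) * 100
ratio = 0.6189
pct = 61.8939


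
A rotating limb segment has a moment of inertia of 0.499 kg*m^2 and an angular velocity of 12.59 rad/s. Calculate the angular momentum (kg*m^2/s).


L = I * omega
L = 0.499 * 12.59
L = 6.2824


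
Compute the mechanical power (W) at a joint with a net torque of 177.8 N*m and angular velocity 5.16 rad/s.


P = M * omega
P = 177.8 * 5.16
P = 917.4480


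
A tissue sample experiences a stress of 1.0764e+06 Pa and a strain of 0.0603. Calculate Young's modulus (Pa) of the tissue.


E = stress / strain
E = 1.0764e+06 / 0.0603
E = 1.7851e+07


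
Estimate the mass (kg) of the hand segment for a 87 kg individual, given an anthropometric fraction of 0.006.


m_segment = body_mass * fraction
m_segment = 87 * 0.006
m_segment = 0.5220


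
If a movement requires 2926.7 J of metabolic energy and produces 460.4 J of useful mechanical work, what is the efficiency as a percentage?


eta = (W_mech / E_meta) * 100
eta = (460.4 / 2926.7) * 100
ratio = 0.1573
eta = 15.7310


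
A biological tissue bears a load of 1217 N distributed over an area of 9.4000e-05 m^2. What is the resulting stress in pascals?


stress = F / A
stress = 1217 / 9.4000e-05
stress = 1.2947e+07


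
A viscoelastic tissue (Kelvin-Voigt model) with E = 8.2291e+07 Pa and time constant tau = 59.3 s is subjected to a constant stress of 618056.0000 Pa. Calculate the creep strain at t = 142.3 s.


epsilon(t) = (sigma/E) * (1 - exp(-t/tau))
sigma/E = 618056.0000 / 8.2291e+07 = 0.0075
exp(-t/tau) = exp(-142.3 / 59.3) = 0.0907
epsilon = 0.0075 * (1 - 0.0907)
epsilon = 0.0068


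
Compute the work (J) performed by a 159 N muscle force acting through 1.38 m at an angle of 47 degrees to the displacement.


W = F * d * cos(theta)
theta = 47 deg = 0.8203 rad
cos(theta) = 0.6820
W = 159 * 1.38 * 0.6820
W = 149.6441


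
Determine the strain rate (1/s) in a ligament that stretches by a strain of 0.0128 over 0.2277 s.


strain_rate = delta_strain / delta_t
strain_rate = 0.0128 / 0.2277
strain_rate = 0.0562


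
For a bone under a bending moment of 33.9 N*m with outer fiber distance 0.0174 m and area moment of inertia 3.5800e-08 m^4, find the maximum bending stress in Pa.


sigma = M * c / I
sigma = 33.9 * 0.0174 / 3.5800e-08
M * c = 0.5899
sigma = 1.6477e+07


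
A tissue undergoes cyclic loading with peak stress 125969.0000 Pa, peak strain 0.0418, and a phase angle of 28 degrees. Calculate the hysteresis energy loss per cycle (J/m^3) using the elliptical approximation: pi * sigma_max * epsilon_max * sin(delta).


E_loss = pi * sigma_max * epsilon_max * sin(delta)
delta = 28 deg = 0.4887 rad
sin(delta) = 0.4695
E_loss = pi * 125969.0000 * 0.0418 * 0.4695
E_loss = 7766.0311


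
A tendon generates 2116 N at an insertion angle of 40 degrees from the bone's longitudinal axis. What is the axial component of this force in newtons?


F_eff = F_tendon * cos(theta)
theta = 40 deg = 0.6981 rad
cos(theta) = 0.7660
F_eff = 2116 * 0.7660
F_eff = 1620.9500


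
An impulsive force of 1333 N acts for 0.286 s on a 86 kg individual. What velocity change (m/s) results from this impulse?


J = F * dt = 1333 * 0.286 = 381.2380 N*s
delta_v = J / m
delta_v = 381.2380 / 86
delta_v = 4.4330


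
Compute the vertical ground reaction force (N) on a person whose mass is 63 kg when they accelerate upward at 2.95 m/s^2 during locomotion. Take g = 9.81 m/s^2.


GRF = m * (g + a)
GRF = 63 * (9.81 + 2.95)
GRF = 63 * 12.7600
GRF = 803.8800


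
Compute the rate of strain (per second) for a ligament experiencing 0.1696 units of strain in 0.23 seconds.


strain_rate = delta_strain / delta_t
strain_rate = 0.1696 / 0.23
strain_rate = 0.7374


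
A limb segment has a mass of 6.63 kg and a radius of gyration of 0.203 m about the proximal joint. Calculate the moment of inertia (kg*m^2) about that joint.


I = m * k^2
I = 6.63 * 0.203^2
k^2 = 0.0412
I = 0.2732


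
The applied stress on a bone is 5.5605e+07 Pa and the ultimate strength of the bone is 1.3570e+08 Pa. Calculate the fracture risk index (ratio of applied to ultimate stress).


FRI = applied / ultimate
FRI = 5.5605e+07 / 1.3570e+08
FRI = 0.4098


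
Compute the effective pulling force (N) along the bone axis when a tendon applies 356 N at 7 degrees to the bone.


F_eff = F_tendon * cos(theta)
theta = 7 deg = 0.1222 rad
cos(theta) = 0.9925
F_eff = 356 * 0.9925
F_eff = 353.3464


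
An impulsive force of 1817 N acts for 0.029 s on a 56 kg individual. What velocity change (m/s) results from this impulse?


J = F * dt = 1817 * 0.029 = 52.6930 N*s
delta_v = J / m
delta_v = 52.6930 / 56
delta_v = 0.9409


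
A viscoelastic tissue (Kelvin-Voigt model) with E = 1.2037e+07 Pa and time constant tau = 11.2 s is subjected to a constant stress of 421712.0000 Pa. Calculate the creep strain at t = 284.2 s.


epsilon(t) = (sigma/E) * (1 - exp(-t/tau))
sigma/E = 421712.0000 / 1.2037e+07 = 0.0350
exp(-t/tau) = exp(-284.2 / 11.2) = 9.5450e-12
epsilon = 0.0350 * (1 - 9.5450e-12)
epsilon = 0.0350


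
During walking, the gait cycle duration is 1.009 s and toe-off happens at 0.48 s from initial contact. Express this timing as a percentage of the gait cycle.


pct = (event_time / cycle_time) * 100
pct = (0.48 / 1.009) * 100
ratio = 0.4757
pct = 47.5719


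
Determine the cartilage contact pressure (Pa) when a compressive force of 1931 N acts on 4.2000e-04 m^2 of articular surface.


P = F / A
P = 1931 / 4.2000e-04
P = 4.5976e+06


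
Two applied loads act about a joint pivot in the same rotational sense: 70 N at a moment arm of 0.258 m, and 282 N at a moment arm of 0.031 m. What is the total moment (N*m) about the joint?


M = F1 * d1 + F2 * d2
M = 70 * 0.258 + 282 * 0.031
M = 18.0600 + 8.7420
M = 26.8020


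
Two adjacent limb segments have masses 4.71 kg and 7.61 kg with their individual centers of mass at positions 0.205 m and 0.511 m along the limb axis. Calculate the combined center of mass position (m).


COM = (m1*x1 + m2*x2) / (m1 + m2)
COM = (4.71*0.205 + 7.61*0.511) / (4.71 + 7.61)
Numerator = 4.8543
Denominator = 12.3200
COM = 0.3940


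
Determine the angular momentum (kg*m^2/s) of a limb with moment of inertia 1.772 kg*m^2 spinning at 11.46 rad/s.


L = I * omega
L = 1.772 * 11.46
L = 20.3071


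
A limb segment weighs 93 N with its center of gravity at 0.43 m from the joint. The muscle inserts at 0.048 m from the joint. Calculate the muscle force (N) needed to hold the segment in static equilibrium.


F_muscle = W * d_load / d_muscle
F_muscle = 93 * 0.43 / 0.048
Numerator = 39.9900
F_muscle = 833.1250


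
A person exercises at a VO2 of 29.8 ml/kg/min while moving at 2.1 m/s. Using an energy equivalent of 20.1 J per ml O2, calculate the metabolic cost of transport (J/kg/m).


Power per kg = VO2 * 20.1 / 60
Power per kg = 29.8 * 20.1 / 60 = 9.9830 W/kg
Cost = power_per_kg / speed
Cost = 9.9830 / 2.1
Cost = 4.7538


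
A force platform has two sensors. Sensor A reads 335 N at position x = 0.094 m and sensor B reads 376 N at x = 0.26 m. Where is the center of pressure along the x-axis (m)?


COP_x = (F1*x1 + F2*x2) / (F1 + F2)
COP_x = (335*0.094 + 376*0.26) / (335 + 376)
Numerator = 129.2500
Denominator = 711
COP_x = 0.1818


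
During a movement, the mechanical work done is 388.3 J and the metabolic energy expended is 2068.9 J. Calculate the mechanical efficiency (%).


eta = (W_mech / E_meta) * 100
eta = (388.3 / 2068.9) * 100
ratio = 0.1877
eta = 18.7684


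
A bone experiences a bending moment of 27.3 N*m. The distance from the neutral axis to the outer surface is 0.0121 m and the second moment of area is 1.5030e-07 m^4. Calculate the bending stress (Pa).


sigma = M * c / I
sigma = 27.3 * 0.0121 / 1.5030e-07
M * c = 0.3303
sigma = 2.1978e+06


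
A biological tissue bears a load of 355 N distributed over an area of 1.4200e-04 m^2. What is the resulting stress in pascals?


stress = F / A
stress = 355 / 1.4200e-04
stress = 2.5000e+06


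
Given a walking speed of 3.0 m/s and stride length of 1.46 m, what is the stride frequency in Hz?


f = v / stride_length
f = 3.0 / 1.46
f = 2.0548


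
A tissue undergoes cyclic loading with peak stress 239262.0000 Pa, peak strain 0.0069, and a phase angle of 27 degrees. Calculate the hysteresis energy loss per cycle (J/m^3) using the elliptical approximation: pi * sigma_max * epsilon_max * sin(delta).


E_loss = pi * sigma_max * epsilon_max * sin(delta)
delta = 27 deg = 0.4712 rad
sin(delta) = 0.4540
E_loss = pi * 239262.0000 * 0.0069 * 0.4540
E_loss = 2354.6126


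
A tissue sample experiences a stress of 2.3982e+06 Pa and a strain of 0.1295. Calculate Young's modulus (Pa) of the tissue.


E = stress / strain
E = 2.3982e+06 / 0.1295
E = 1.8519e+07


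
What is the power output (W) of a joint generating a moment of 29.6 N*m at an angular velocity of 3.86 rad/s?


P = M * omega
P = 29.6 * 3.86
P = 114.2560


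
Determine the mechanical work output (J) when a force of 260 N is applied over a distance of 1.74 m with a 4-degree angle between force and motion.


W = F * d * cos(theta)
theta = 4 deg = 0.0698 rad
cos(theta) = 0.9976
W = 260 * 1.74 * 0.9976
W = 451.2980


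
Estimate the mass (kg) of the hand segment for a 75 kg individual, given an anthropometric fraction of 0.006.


m_segment = body_mass * fraction
m_segment = 75 * 0.006
m_segment = 0.4500


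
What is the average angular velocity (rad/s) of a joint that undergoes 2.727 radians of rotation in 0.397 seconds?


omega = delta_theta / delta_t
omega = 2.727 / 0.397
omega = 6.8690


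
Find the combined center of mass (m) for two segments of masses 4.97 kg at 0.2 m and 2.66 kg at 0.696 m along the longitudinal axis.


COM = (m1*x1 + m2*x2) / (m1 + m2)
COM = (4.97*0.2 + 2.66*0.696) / (4.97 + 2.66)
Numerator = 2.8454
Denominator = 7.6300
COM = 0.3729


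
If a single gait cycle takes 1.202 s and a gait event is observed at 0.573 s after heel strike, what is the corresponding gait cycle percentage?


pct = (event_time / cycle_time) * 100
pct = (0.573 / 1.202) * 100
ratio = 0.4767
pct = 47.6705


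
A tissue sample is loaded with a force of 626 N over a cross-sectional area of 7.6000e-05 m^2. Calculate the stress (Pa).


stress = F / A
stress = 626 / 7.6000e-05
stress = 8.2368e+06


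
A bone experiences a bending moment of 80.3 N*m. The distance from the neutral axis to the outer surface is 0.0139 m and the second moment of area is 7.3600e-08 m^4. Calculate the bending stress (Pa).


sigma = M * c / I
sigma = 80.3 * 0.0139 / 7.3600e-08
M * c = 1.1162
sigma = 1.5165e+07


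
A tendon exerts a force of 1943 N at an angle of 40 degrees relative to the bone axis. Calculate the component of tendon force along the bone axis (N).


F_eff = F_tendon * cos(theta)
theta = 40 deg = 0.6981 rad
cos(theta) = 0.7660
F_eff = 1943 * 0.7660
F_eff = 1488.4244


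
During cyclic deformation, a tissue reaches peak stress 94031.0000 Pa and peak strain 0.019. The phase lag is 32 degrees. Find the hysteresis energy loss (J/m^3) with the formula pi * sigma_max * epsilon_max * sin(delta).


E_loss = pi * sigma_max * epsilon_max * sin(delta)
delta = 32 deg = 0.5585 rad
sin(delta) = 0.5299
E_loss = pi * 94031.0000 * 0.019 * 0.5299
E_loss = 2974.2963
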